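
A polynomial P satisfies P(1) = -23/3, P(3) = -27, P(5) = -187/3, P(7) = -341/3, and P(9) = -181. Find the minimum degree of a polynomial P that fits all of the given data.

2

Forward differences of the values at t = 1, 3, 5, 7, 9:
  P  : -23/3  -27  -187/3  -341/3  -181
  Δ  : -58/3  -106/3  -154/3  -202/3
  Δ^2: -16  -16  -16
  Δ^3: 0  0
  Δ^4: 0
The second differences are constant (-16) and nonzero, while all higher differences vanish, so the minimal degree is 2.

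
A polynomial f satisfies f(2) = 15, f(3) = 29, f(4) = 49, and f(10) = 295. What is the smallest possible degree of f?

2

Divided differences on the nodes 2, 3, 4, 10:
  order 0: 15  29  49  295
  order 1: 14  20  41
  order 2: 3  3
  order 3: 0
The order-2 divided differences are all 3 (nonzero) and every higher order vanishes, so the data lies on a polynomial of degree exactly 2.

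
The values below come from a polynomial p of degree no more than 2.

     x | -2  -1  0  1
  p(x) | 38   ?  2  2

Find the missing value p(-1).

On equispaced nodes a degree-2 polynomial has vanishing third forward difference, so
  - p(-2) + 3·p(-1) - 3·p(0) + p(1) = 0.
Substituting the known values and solving for p(-1):
  3·p(-1) = 42
  p(-1) = 14.

14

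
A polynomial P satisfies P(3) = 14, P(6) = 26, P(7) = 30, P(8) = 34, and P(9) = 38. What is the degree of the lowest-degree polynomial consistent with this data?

1

Divided differences on the nodes 3, 6, 7, 8, 9:
  order 0: 14  26  30  34  38
  order 1: 4  4  4  4
  order 2: 0  0  0
  order 3: 0  0
  order 4: 0
The order-1 divided differences are all 4 (nonzero) and every higher order vanishes, so the data lies on a polynomial of degree exactly 1.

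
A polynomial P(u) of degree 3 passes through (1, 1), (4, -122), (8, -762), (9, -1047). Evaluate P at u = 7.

Write P(u) = au^3 + bu^2 + cu + d. Substituting each data point gives a linear system:
  a + b + c + d = 1
  64a + 16b + 4c + d = -122
  512a + 64b + 8c + d = -762
  729a + 81b + 9c + d = -1047
Solving the system yields a = -1, b = -4, c = 0, d = 6.
So P(u) = -u³ - 4u² + 6.
Then P(7) = -533.

-533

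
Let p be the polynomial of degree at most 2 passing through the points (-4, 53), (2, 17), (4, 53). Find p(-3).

32

Write p(u) = au^2 + bu + c. Substituting each data point gives a linear system:
  16a - 4b + c = 53
  4a + 2b + c = 17
  16a + 4b + c = 53
Solving the system yields a = 3, b = 0, c = 5.
So p(u) = 3u² + 5.
Then p(-3) = 32.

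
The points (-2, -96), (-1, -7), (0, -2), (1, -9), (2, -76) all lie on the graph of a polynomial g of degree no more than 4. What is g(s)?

Write g(s) = as^4 + bs^3 + cs^2 + ds + e. Substituting each data point gives a linear system:
  16a - 8b + 4c - 2d + e = -96
  a - b + c - d + e = -7
  e = -2
  a + b + c + d + e = -9
  16a + 8b + 4c + 2d + e = -76
Solving the system yields a = -5, b = 2, c = -1, d = -3, e = -2.
So g(s) = -5s^4 + 2s^3 - s^2 - 3s - 2.
Check: g(0) = -2. ✓

g(s) = -5s^4 + 2s^3 - s^2 - 3s - 2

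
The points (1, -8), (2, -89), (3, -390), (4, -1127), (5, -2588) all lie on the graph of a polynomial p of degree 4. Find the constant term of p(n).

-3

Write p(n) = an^4 + bn^3 + cn^2 + dn + e. Substituting each data point gives a linear system:
  a + b + c + d + e = -8
  16a + 8b + 4c + 2d + e = -89
  81a + 27b + 9c + 3d + e = -390
  256a + 64b + 16c + 4d + e = -1127
  625a + 125b + 25c + 5d + e = -2588
Solving the system yields a = -3, b = -6, c = 1, d = 3, e = -3.
So p(n) = -3n⁴ - 6n³ + n² + 3n - 3.
The constant term is -3.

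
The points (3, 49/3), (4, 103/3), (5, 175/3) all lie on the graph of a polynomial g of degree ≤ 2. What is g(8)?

Forward differences of the values at n = 3, 4, 5:
  g  : 49/3  103/3  175/3
  Δ  : 18  24
  Δ^2: 6
The second differences are constant, confirming degree 2.
Interpolating (Newton forward form) and evaluating at n = 8 gives g(8) = 499/3.

499/3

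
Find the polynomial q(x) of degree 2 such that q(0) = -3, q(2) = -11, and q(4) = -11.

q(x) = x^2 - 6x - 3

Write q(x) = ax^2 + bx + c. Substituting each data point gives a linear system:
  c = -3
  4a + 2b + c = -11
  16a + 4b + c = -11
Solving the system yields a = 1, b = -6, c = -3.
So q(x) = x^2 - 6x - 3.
Check: q(0) = -3. ✓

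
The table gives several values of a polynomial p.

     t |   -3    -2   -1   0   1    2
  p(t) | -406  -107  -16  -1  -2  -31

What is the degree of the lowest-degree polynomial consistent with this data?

Forward differences of the values at t = -3, -2, -1, 0, 1, 2:
  p  : -406  -107  -16  -1  -2  -31
  Δ  : 299  91  15  -1  -29
  Δ^2: -208  -76  -16  -28
  Δ^3: 132  60  -12
  Δ^4: -72  -72
  Δ^5: 0
The fourth differences are constant (-72) and nonzero, while all higher differences vanish, so the minimal degree is 4.

4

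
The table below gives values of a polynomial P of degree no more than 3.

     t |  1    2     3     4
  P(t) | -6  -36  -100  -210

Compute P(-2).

Write P(t) = at^3 + bt^2 + ct + d. Substituting each data point gives a linear system:
  a + b + c + d = -6
  8a + 4b + 2c + d = -36
  27a + 9b + 3c + d = -100
  64a + 16b + 4c + d = -210
Solving the system yields a = -2, b = -5, c = -1, d = 2.
So P(t) = -2t³ - 5t² - t + 2.
Then P(-2) = 0.

0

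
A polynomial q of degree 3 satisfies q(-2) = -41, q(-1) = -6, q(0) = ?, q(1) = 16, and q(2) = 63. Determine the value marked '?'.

3

On equispaced nodes a degree-3 polynomial has vanishing fourth forward difference, so
  q(-2) - 4·q(-1) + 6·q(0) - 4·q(1) + q(2) = 0.
Substituting the known values and solving for q(0):
  6·q(0) = 18
  q(0) = 3.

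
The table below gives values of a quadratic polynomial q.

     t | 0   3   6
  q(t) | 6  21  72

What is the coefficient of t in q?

Write q(t) = at^2 + bt + c. Substituting each data point gives a linear system:
  c = 6
  9a + 3b + c = 21
  36a + 6b + c = 72
Solving the system yields a = 2, b = -1, c = 6.
So q(t) = 2t² - t + 6.
The coefficient of t is -1.

-1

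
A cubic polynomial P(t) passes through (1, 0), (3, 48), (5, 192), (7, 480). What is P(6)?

315

Using the Lagrange interpolation formula with nodes 1, 3, 5, 7:
  L_0(t) = (t - 3)(t - 5)(t - 7) / -48
  L_1(t) = (t - 1)(t - 5)(t - 7) / 16
  L_2(t) = (t - 1)(t - 3)(t - 7) / -16
  L_3(t) = (t - 1)(t - 3)(t - 5) / 48
Then P(t) = 0·L_0(t) + 48·L_1(t) + 192·L_2(t) + 480·L_3(t).
Expanding and collecting terms gives P(t) = t³ + 3t² - t - 3.
Evaluating at t = 6: P(6) = 315.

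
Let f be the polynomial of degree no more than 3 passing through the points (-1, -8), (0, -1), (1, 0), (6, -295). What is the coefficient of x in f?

Write f(x) = ax^3 + bx^2 + cx + d. Substituting each data point gives a linear system:
  -a + b - c + d = -8
  d = -1
  a + b + c + d = 0
  216a + 36b + 6c + d = -295
Solving the system yields a = -1, b = -3, c = 5, d = -1.
So f(x) = -x³ - 3x² + 5x - 1.
The coefficient of x is 5.

5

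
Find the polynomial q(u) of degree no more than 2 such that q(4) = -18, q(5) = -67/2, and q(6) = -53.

q(u) = -2u^2 + (5/2)u + 4

Write q(u) = au^2 + bu + c. Substituting each data point gives a linear system:
  16a + 4b + c = -18
  25a + 5b + c = -67/2
  36a + 6b + c = -53
Solving the system yields a = -2, b = 5/2, c = 4.
So q(u) = -2u^2 + (5/2)u + 4.
Check: q(5) = -67/2. ✓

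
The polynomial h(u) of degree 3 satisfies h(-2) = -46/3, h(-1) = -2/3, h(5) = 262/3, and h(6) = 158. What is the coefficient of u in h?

Write h(u) = au^3 + bu^2 + cu + d. Substituting each data point gives a linear system:
  -8a + 4b - 2c + d = -46/3
  -a + b - c + d = -2/3
  125a + 25b + 5c + d = 262/3
  216a + 36b + 6c + d = 158
Solving the system yields a = 1, b = -2, c = 5/3, d = 4.
So h(u) = u³ - 2u² + (5/3)u + 4.
The coefficient of u is 5/3.

5/3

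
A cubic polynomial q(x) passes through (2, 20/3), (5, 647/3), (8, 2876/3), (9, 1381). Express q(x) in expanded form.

Write q(x) = ax^3 + bx^2 + cx + d. Substituting each data point gives a linear system:
  8a + 4b + 2c + d = 20/3
  125a + 25b + 5c + d = 647/3
  512a + 64b + 8c + d = 2876/3
  729a + 81b + 9c + d = 1381
Solving the system yields a = 2, b = -1/3, c = -6, d = 4.
So q(x) = 2x^3 - (1/3)x^2 - 6x + 4.
Check: q(9) = 1381. ✓

q(x) = 2x^3 - (1/3)x^2 - 6x + 4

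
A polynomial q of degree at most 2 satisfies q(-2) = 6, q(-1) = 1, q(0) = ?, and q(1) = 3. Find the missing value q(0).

On equispaced nodes a degree-2 polynomial has vanishing third forward difference, so
  - q(-2) + 3·q(-1) - 3·q(0) + q(1) = 0.
Substituting the known values and solving for q(0):
  -3·q(0) = 0
  q(0) = 0.

0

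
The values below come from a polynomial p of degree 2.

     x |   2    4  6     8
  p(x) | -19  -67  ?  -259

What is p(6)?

On equispaced nodes a degree-2 polynomial has vanishing third forward difference, so
  - p(2) + 3·p(4) - 3·p(6) + p(8) = 0.
Substituting the known values and solving for p(6):
  -3·p(6) = 441
  p(6) = -147.

-147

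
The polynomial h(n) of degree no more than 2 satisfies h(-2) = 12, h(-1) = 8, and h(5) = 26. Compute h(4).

18

Using the Lagrange interpolation formula with nodes -2, -1, 5:
  L_0(n) = (n + 1)(n - 5) / 7
  L_1(n) = (n + 2)(n - 5) / -6
  L_2(n) = (n + 2)(n + 1) / 42
Then h(n) = 12·L_0(n) + 8·L_1(n) + 26·L_2(n).
Expanding and collecting terms gives h(n) = n² - n + 6.
Evaluating at n = 4: h(4) = 18.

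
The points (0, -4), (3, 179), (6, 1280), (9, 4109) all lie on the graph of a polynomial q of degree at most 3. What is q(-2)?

-16

Write q(t) = at^3 + bt^2 + ct + d. Substituting each data point gives a linear system:
  d = -4
  27a + 9b + 3c + d = 179
  216a + 36b + 6c + d = 1280
  729a + 81b + 9c + d = 4109
Solving the system yields a = 5, b = 6, c = -2, d = -4.
So q(t) = 5t^3 + 6t^2 - 2t - 4.
Then q(-2) = -16.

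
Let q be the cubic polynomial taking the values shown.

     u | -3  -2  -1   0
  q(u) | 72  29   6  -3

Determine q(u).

q(u) = -u^3 + 4u^2 - 4u - 3

Write q(u) = au^3 + bu^2 + cu + d. Substituting each data point gives a linear system:
  -27a + 9b - 3c + d = 72
  -8a + 4b - 2c + d = 29
  -a + b - c + d = 6
  d = -3
Solving the system yields a = -1, b = 4, c = -4, d = -3.
So q(u) = -u³ + 4u² - 4u - 3.
Check: q(-3) = 72. ✓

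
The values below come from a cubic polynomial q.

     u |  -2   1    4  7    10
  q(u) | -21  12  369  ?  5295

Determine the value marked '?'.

On equispaced nodes a degree-3 polynomial has vanishing fourth forward difference, so
  q(-2) - 4·q(1) + 6·q(4) - 4·q(7) + q(10) = 0.
Substituting the known values and solving for q(7):
  -4·q(7) = -7440
  q(7) = 1860.

1860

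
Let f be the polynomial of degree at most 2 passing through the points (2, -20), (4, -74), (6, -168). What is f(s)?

Write f(s) = as^2 + bs + c. Substituting each data point gives a linear system:
  4a + 2b + c = -20
  16a + 4b + c = -74
  36a + 6b + c = -168
Solving the system yields a = -5, b = 3, c = -6.
So f(s) = -5s^2 + 3s - 6.
Check: f(2) = -20. ✓

f(s) = -5s^2 + 3s - 6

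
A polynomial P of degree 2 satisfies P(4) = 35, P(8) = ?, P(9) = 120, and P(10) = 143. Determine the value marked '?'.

The 3 known points determine the degree-2 polynomial uniquely.
Write P(u) = au^2 + bu + c. Substituting each data point gives a linear system:
  16a + 4b + c = 35
  81a + 9b + c = 120
  100a + 10b + c = 143
Solving the system yields a = 1, b = 4, c = 3.
So P(u) = u^2 + 4u + 3.
Then P(8) = 99.

99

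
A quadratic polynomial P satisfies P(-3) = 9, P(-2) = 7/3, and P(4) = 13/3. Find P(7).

Using the Lagrange interpolation formula with nodes -3, -2, 4:
  L_0(t) = (t + 2)(t - 4) / 7
  L_1(t) = (t + 3)(t - 4) / -6
  L_2(t) = (t + 3)(t + 2) / 42
Then P(t) = 9·L_0(t) + 7/3·L_1(t) + 13/3·L_2(t).
Expanding and collecting terms gives P(t) = t² - (5/3)t - 5.
Evaluating at t = 7: P(7) = 97/3.

97/3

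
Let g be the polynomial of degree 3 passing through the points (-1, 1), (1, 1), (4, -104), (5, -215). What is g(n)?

g(n) = -2n^3 + n^2 + 2n

Write g(n) = an^3 + bn^2 + cn + d. Substituting each data point gives a linear system:
  -a + b - c + d = 1
  a + b + c + d = 1
  64a + 16b + 4c + d = -104
  125a + 25b + 5c + d = -215
Solving the system yields a = -2, b = 1, c = 2, d = 0.
So g(n) = -2n³ + n² + 2n.
Check: g(4) = -104. ✓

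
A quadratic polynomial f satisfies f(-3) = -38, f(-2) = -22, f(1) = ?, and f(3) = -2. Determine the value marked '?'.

The 3 known points determine the degree-2 polynomial uniquely.
Write f(n) = an^2 + bn + c. Substituting each data point gives a linear system:
  9a - 3b + c = -38
  4a - 2b + c = -22
  9a + 3b + c = -2
Solving the system yields a = -2, b = 6, c = -2.
So f(n) = -2n^2 + 6n - 2.
Then f(1) = 2.

2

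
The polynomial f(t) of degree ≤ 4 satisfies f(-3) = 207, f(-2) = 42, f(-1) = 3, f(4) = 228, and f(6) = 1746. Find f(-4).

Using the Lagrange interpolation formula with nodes -3, -2, -1, 4, 6:
  L_0(t) = (t + 2)(t + 1)(t - 4)(t - 6) / 126
  L_1(t) = (t + 3)(t + 1)(t - 4)(t - 6) / -48
  L_2(t) = (t + 3)(t + 2)(t - 4)(t - 6) / 70
  L_3(t) = (t + 3)(t + 2)(t + 1)(t - 6) / -420
  L_4(t) = (t + 3)(t + 2)(t + 1)(t - 4) / 1008
Then f(t) = 207·L_0(t) + 42·L_1(t) + 3·L_2(t) + 228·L_3(t) + 1746·L_4(t).
Expanding and collecting terms gives f(t) = 2t^4 - 3t^3 - 5t^2 - 3t.
Evaluating at t = -4: f(-4) = 636.

636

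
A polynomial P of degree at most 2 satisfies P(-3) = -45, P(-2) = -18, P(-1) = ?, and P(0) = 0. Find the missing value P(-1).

-3

The 3 known points determine the degree-2 polynomial uniquely.
Write P(t) = at^2 + bt + c. Substituting each data point gives a linear system:
  9a - 3b + c = -45
  4a - 2b + c = -18
  c = 0
Solving the system yields a = -6, b = -3, c = 0.
So P(t) = -6t^2 - 3t.
Then P(-1) = -3.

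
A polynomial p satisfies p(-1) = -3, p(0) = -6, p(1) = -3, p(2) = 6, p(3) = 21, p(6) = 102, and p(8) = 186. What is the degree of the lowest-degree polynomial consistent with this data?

2

Divided differences on the nodes -1, 0, 1, 2, 3, 6, 8:
  order 0: -3  -6  -3  6  21  102  186
  order 1: -3  3  9  15  27  42
  order 2: 3  3  3  3  3
  order 3: 0  0  0  0
  order 4: 0  0  0
  order 5: 0  0
  order 6: 0
The order-2 divided differences are all 3 (nonzero) and every higher order vanishes, so the data lies on a polynomial of degree exactly 2.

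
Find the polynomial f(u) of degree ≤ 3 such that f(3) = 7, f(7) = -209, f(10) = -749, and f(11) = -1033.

f(u) = -u^3 + 2u^2 + 5u + 1

Write f(u) = au^3 + bu^2 + cu + d. Substituting each data point gives a linear system:
  27a + 9b + 3c + d = 7
  343a + 49b + 7c + d = -209
  1000a + 100b + 10c + d = -749
  1331a + 121b + 11c + d = -1033
Solving the system yields a = -1, b = 2, c = 5, d = 1.
So f(u) = -u^3 + 2u^2 + 5u + 1.
Check: f(3) = 7. ✓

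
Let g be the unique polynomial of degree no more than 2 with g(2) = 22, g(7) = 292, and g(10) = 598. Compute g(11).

724

Write g(x) = ax^2 + bx + c. Substituting each data point gives a linear system:
  4a + 2b + c = 22
  49a + 7b + c = 292
  100a + 10b + c = 598
Solving the system yields a = 6, b = 0, c = -2.
So g(x) = 6x^2 - 2.
Then g(11) = 724.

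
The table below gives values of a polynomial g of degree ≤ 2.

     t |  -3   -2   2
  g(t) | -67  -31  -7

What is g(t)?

g(t) = -6t^2 + 6t + 5

Using the Lagrange interpolation formula with nodes -3, -2, 2:
  L_0(t) = (t + 2)(t - 2) / 5
  L_1(t) = (t + 3)(t - 2) / -4
  L_2(t) = (t + 3)(t + 2) / 20
Then g(t) = -67·L_0(t) - 31·L_1(t) - 7·L_2(t).
Expanding and collecting terms gives g(t) = -6t^2 + 6t + 5.
Check: g(-3) = -67. ✓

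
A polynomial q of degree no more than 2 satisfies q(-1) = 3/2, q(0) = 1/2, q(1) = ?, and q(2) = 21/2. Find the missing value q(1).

7/2

On equispaced nodes a degree-2 polynomial has vanishing third forward difference, so
  - q(-1) + 3·q(0) - 3·q(1) + q(2) = 0.
Substituting the known values and solving for q(1):
  -3·q(1) = -21/2
  q(1) = 7/2.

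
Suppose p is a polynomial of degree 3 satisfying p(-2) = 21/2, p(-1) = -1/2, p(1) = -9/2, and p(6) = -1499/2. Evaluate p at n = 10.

-6579/2

Write p(n) = an^3 + bn^2 + cn + d. Substituting each data point gives a linear system:
  -8a + 4b - 2c + d = 21/2
  -a + b - c + d = -1/2
  a + b + c + d = -9/2
  216a + 36b + 6c + d = -1499/2
Solving the system yields a = -3, b = -3, c = 1, d = 1/2.
So p(n) = -3n^3 - 3n^2 + n + 1/2.
Then p(10) = -6579/2.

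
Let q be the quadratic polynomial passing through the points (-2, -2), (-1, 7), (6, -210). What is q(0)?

Using the Lagrange interpolation formula with nodes -2, -1, 6:
  L_0(n) = (n + 1)(n - 6) / 8
  L_1(n) = (n + 2)(n - 6) / -7
  L_2(n) = (n + 2)(n + 1) / 56
Then q(n) = -2·L_0(n) + 7·L_1(n) - 210·L_2(n).
Expanding and collecting terms gives q(n) = -5n^2 - 6n + 6.
Evaluating at n = 0: q(0) = 6.

6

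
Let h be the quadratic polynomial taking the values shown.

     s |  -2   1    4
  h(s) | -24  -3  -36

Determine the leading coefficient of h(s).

-3

Write h(s) = as^2 + bs + c. Substituting each data point gives a linear system:
  4a - 2b + c = -24
  a + b + c = -3
  16a + 4b + c = -36
Solving the system yields a = -3, b = 4, c = -4.
So h(s) = -3s² + 4s - 4.
The leading coefficient is -3.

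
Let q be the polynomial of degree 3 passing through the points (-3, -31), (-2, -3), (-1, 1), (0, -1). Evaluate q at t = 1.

9

Forward differences of the values at t = -3, -2, -1, 0:
  q  : -31  -3  1  -1
  Δ  : 28  4  -2
  Δ^2: -24  -6
  Δ^3: 18
The third differences are constant, confirming degree 3.
Interpolating (Newton forward form) and evaluating at t = 1 gives q(1) = 9.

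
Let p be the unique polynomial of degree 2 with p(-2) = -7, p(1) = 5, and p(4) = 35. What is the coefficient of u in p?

Write p(u) = au^2 + bu + c. Substituting each data point gives a linear system:
  4a - 2b + c = -7
  a + b + c = 5
  16a + 4b + c = 35
Solving the system yields a = 1, b = 5, c = -1.
So p(u) = u^2 + 5u - 1.
The coefficient of u is 5.

5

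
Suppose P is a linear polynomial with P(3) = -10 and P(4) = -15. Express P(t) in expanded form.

Write P(t) = at + b. Substituting each data point gives a linear system:
  3a + b = -10
  4a + b = -15
Solving the system yields a = -5, b = 5.
So P(t) = -5t + 5.
Check: P(3) = -10. ✓

P(t) = -5t + 5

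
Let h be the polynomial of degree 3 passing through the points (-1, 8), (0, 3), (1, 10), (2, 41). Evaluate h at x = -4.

Write h(x) = ax^3 + bx^2 + cx + d. Substituting each data point gives a linear system:
  -a + b - c + d = 8
  d = 3
  a + b + c + d = 10
  8a + 4b + 2c + d = 41
Solving the system yields a = 2, b = 6, c = -1, d = 3.
So h(x) = 2x³ + 6x² - x + 3.
Then h(-4) = -25.

-25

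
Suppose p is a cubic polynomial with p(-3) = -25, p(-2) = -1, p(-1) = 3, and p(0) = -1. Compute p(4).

143

Forward differences of the values at s = -3, -2, -1, 0:
  p  : -25  -1  3  -1
  Δ  : 24  4  -4
  Δ^2: -20  -8
  Δ^3: 12
The third differences are constant, confirming degree 3.
Interpolating (Newton forward form) and evaluating at s = 4 gives p(4) = 143.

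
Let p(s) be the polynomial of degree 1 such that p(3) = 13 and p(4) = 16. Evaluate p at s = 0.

Using the Lagrange interpolation formula with nodes 3, 4:
  L_0(s) = (s - 4) / -1
  L_1(s) = (s - 3) / 1
Then p(s) = 13·L_0(s) + 16·L_1(s).
Expanding and collecting terms gives p(s) = 3s + 4.
Evaluating at s = 0: p(0) = 4.

4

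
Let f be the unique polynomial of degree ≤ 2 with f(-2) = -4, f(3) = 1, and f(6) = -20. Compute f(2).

4

Write f(u) = au^2 + bu + c. Substituting each data point gives a linear system:
  4a - 2b + c = -4
  9a + 3b + c = 1
  36a + 6b + c = -20
Solving the system yields a = -1, b = 2, c = 4.
So f(u) = -u² + 2u + 4.
Then f(2) = 4.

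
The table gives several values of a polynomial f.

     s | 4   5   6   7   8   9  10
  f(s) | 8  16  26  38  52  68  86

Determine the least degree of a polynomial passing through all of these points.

2

Forward differences of the values at s = 4, 5, 6, 7, 8, 9, 10:
  f  : 8  16  26  38  52  68  86
  Δ  : 8  10  12  14  16  18
  Δ^2: 2  2  2  2  2
  Δ^3: 0  0  0  0
  Δ^4: 0  0  0
  Δ^5: 0  0
  Δ^6: 0
The second differences are constant (2) and nonzero, while all higher differences vanish, so the minimal degree is 2.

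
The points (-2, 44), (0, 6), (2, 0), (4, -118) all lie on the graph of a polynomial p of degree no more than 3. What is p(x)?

Using the Lagrange interpolation formula with nodes -2, 0, 2, 4:
  L_0(x) = x(x - 2)(x - 4) / -48
  L_1(x) = (x + 2)(x - 2)(x - 4) / 16
  L_2(x) = (x + 2)x(x - 4) / -16
  L_3(x) = (x + 2)x(x - 2) / 48
Then p(x) = 44·L_0(x) + 6·L_1(x) + 0·L_2(x) - 118·L_3(x).
Expanding and collecting terms gives p(x) = -3x^3 + 4x^2 + x + 6.
Check: p(-2) = 44. ✓

p(x) = -3x^3 + 4x^2 + x + 6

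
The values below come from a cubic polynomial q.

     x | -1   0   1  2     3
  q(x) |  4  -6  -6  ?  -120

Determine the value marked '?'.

-32

The 4 known points determine the degree-3 polynomial uniquely.
Write q(x) = ax^3 + bx^2 + cx + d. Substituting each data point gives a linear system:
  -a + b - c + d = 4
  d = -6
  a + b + c + d = -6
  27a + 9b + 3c + d = -120
Solving the system yields a = -6, b = 5, c = 1, d = -6.
So q(x) = -6x^3 + 5x^2 + x - 6.
Then q(2) = -32.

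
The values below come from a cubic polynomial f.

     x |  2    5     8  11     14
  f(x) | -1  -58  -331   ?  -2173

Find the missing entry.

The 4 known points determine the degree-3 polynomial uniquely.
Write f(x) = ax^3 + bx^2 + cx + d. Substituting each data point gives a linear system:
  8a + 4b + 2c + d = -1
  125a + 25b + 5c + d = -58
  512a + 64b + 8c + d = -331
  2744a + 196b + 14c + d = -2173
Solving the system yields a = -1, b = 3, c = -1, d = -3.
So f(x) = -x³ + 3x² - x - 3.
Then f(11) = -982.

-982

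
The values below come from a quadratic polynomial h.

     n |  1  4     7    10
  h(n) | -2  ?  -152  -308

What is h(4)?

The 3 known points determine the degree-2 polynomial uniquely.
Write h(n) = an^2 + bn + c. Substituting each data point gives a linear system:
  a + b + c = -2
  49a + 7b + c = -152
  100a + 10b + c = -308
Solving the system yields a = -3, b = -1, c = 2.
So h(n) = -3n^2 - n + 2.
Then h(4) = -50.

-50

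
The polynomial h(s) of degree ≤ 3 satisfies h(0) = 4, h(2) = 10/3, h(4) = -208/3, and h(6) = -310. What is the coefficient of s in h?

Write h(s) = as^3 + bs^2 + cs + d. Substituting each data point gives a linear system:
  d = 4
  8a + 4b + 2c + d = 10/3
  64a + 16b + 4c + d = -208/3
  216a + 36b + 6c + d = -310
Solving the system yields a = -2, b = 3, c = 5/3, d = 4.
So h(s) = -2s^3 + 3s^2 + (5/3)s + 4.
The coefficient of s is 5/3.

5/3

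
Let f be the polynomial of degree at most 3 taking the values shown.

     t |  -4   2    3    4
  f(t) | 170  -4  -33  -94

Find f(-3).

Write f(t) = at^3 + bt^2 + ct + d. Substituting each data point gives a linear system:
  -64a + 16b - 4c + d = 170
  8a + 4b + 2c + d = -4
  27a + 9b + 3c + d = -33
  64a + 16b + 4c + d = -94
Solving the system yields a = -2, b = 2, c = -1, d = 6.
So f(t) = -2t³ + 2t² - t + 6.
Then f(-3) = 81.

81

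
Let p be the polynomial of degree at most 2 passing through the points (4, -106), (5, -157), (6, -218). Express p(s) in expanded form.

p(s) = -5s^2 - 6s - 2

Write p(s) = as^2 + bs + c. Substituting each data point gives a linear system:
  16a + 4b + c = -106
  25a + 5b + c = -157
  36a + 6b + c = -218
Solving the system yields a = -5, b = -6, c = -2.
So p(s) = -5s^2 - 6s - 2.
Check: p(6) = -218. ✓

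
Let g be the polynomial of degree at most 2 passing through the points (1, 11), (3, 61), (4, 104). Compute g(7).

Using the Lagrange interpolation formula with nodes 1, 3, 4:
  L_0(x) = (x - 3)(x - 4) / 6
  L_1(x) = (x - 1)(x - 4) / -2
  L_2(x) = (x - 1)(x - 3) / 3
Then g(x) = 11·L_0(x) + 61·L_1(x) + 104·L_2(x).
Expanding and collecting terms gives g(x) = 6x² + x + 4.
Evaluating at x = 7: g(7) = 305.

305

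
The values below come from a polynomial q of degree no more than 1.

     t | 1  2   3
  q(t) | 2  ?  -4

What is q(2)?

-1

On equispaced nodes a degree-1 polynomial has vanishing second forward difference, so
  q(1) - 2·q(2) + q(3) = 0.
Substituting the known values and solving for q(2):
  -2·q(2) = 2
  q(2) = -1.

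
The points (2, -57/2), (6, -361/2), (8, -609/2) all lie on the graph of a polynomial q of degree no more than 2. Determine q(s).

q(s) = -4s^2 - 6s - 1/2

Using the Lagrange interpolation formula with nodes 2, 6, 8:
  L_0(s) = (s - 6)(s - 8) / 24
  L_1(s) = (s - 2)(s - 8) / -8
  L_2(s) = (s - 2)(s - 6) / 12
Then q(s) = -57/2·L_0(s) - 361/2·L_1(s) - 609/2·L_2(s).
Expanding and collecting terms gives q(s) = -4s² - 6s - 1/2.
Check: q(2) = -57/2. ✓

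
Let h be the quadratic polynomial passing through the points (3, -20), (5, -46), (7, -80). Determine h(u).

h(u) = -u^2 - 5u + 4

Write h(u) = au^2 + bu + c. Substituting each data point gives a linear system:
  9a + 3b + c = -20
  25a + 5b + c = -46
  49a + 7b + c = -80
Solving the system yields a = -1, b = -5, c = 4.
So h(u) = -u² - 5u + 4.
Check: h(5) = -46. ✓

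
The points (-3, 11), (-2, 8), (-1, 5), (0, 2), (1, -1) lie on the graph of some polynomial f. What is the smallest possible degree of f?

1

Forward differences of the values at u = -3, -2, -1, 0, 1:
  f  : 11  8  5  2  -1
  Δ  : -3  -3  -3  -3
  Δ^2: 0  0  0
  Δ^3: 0  0
  Δ^4: 0
The first differences are constant (-3) and nonzero, while all higher differences vanish, so the minimal degree is 1.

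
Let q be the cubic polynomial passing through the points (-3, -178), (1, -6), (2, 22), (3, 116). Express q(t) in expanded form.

Write q(t) = at^3 + bt^2 + ct + d. Substituting each data point gives a linear system:
  -27a + 9b - 3c + d = -178
  a + b + c + d = -6
  8a + 4b + 2c + d = 22
  27a + 9b + 3c + d = 116
Solving the system yields a = 6, b = -3, c = -5, d = -4.
So q(t) = 6t^3 - 3t^2 - 5t - 4.
Check: q(3) = 116. ✓

q(t) = 6t^3 - 3t^2 - 5t - 4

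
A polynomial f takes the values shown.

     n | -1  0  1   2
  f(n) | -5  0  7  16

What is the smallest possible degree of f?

2

Forward differences of the values at n = -1, 0, 1, 2:
  f  : -5  0  7  16
  Δ  : 5  7  9
  Δ^2: 2  2
  Δ^3: 0
The second differences are constant (2) and nonzero, while all higher differences vanish, so the minimal degree is 2.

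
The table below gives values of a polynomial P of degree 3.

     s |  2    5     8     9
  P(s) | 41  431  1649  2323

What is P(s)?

Write P(s) = as^3 + bs^2 + cs + d. Substituting each data point gives a linear system:
  8a + 4b + 2c + d = 41
  125a + 25b + 5c + d = 431
  512a + 64b + 8c + d = 1649
  729a + 81b + 9c + d = 2323
Solving the system yields a = 3, b = 1, c = 6, d = 1.
So P(s) = 3s³ + s² + 6s + 1.
Check: P(5) = 431. ✓

P(s) = 3s^3 + s^2 + 6s + 1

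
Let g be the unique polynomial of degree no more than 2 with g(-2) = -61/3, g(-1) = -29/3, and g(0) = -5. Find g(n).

Write g(n) = an^2 + bn + c. Substituting each data point gives a linear system:
  4a - 2b + c = -61/3
  a - b + c = -29/3
  c = -5
Solving the system yields a = -3, b = 5/3, c = -5.
So g(n) = -3n^2 + (5/3)n - 5.
Check: g(0) = -5. ✓

g(n) = -3n^2 + (5/3)n - 5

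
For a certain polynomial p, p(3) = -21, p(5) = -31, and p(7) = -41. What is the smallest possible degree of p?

Forward differences of the values at t = 3, 5, 7:
  p  : -21  -31  -41
  Δ  : -10  -10
  Δ^2: 0
The first differences are constant (-10) and nonzero, while all higher differences vanish, so the minimal degree is 1.

1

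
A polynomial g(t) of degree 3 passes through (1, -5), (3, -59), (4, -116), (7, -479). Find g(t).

g(t) = -t^3 - 2t^2 - 6t + 4

Using the Lagrange interpolation formula with nodes 1, 3, 4, 7:
  L_0(t) = (t - 3)(t - 4)(t - 7) / -36
  L_1(t) = (t - 1)(t - 4)(t - 7) / 8
  L_2(t) = (t - 1)(t - 3)(t - 7) / -9
  L_3(t) = (t - 1)(t - 3)(t - 4) / 72
Then g(t) = -5·L_0(t) - 59·L_1(t) - 116·L_2(t) - 479·L_3(t).
Expanding and collecting terms gives g(t) = -t³ - 2t² - 6t + 4.
Check: g(7) = -479. ✓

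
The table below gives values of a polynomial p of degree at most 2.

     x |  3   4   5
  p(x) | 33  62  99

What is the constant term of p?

-6

Write p(x) = ax^2 + bx + c. Substituting each data point gives a linear system:
  9a + 3b + c = 33
  16a + 4b + c = 62
  25a + 5b + c = 99
Solving the system yields a = 4, b = 1, c = -6.
So p(x) = 4x^2 + x - 6.
The constant term is -6.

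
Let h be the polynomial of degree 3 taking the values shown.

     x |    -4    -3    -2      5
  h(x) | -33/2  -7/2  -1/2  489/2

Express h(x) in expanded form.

h(x) = x^3 + 4x^2 + 4x - 1/2

Write h(x) = ax^3 + bx^2 + cx + d. Substituting each data point gives a linear system:
  -64a + 16b - 4c + d = -33/2
  -27a + 9b - 3c + d = -7/2
  -8a + 4b - 2c + d = -1/2
  125a + 25b + 5c + d = 489/2
Solving the system yields a = 1, b = 4, c = 4, d = -1/2.
So h(x) = x^3 + 4x^2 + 4x - 1/2.
Check: h(5) = 489/2. ✓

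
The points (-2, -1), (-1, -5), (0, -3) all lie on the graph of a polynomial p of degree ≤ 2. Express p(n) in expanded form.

p(n) = 3n^2 + 5n - 3

Write p(n) = an^2 + bn + c. Substituting each data point gives a linear system:
  4a - 2b + c = -1
  a - b + c = -5
  c = -3
Solving the system yields a = 3, b = 5, c = -3.
So p(n) = 3n^2 + 5n - 3.
Check: p(-2) = -1. ✓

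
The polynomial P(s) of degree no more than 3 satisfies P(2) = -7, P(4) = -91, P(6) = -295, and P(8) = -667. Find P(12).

-2107

Using the Lagrange interpolation formula with nodes 2, 4, 6, 8:
  L_0(s) = (s - 4)(s - 6)(s - 8) / -48
  L_1(s) = (s - 2)(s - 6)(s - 8) / 16
  L_2(s) = (s - 2)(s - 4)(s - 8) / -16
  L_3(s) = (s - 2)(s - 4)(s - 6) / 48
Then P(s) = -7·L_0(s) - 91·L_1(s) - 295·L_2(s) - 667·L_3(s).
Expanding and collecting terms gives P(s) = -s^3 - 3s^2 + 4s + 5.
Evaluating at s = 12: P(12) = -2107.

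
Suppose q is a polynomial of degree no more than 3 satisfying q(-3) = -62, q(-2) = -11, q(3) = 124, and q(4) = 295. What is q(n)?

Using the Lagrange interpolation formula with nodes -3, -2, 3, 4:
  L_0(n) = (n + 2)(n - 3)(n - 4) / -42
  L_1(n) = (n + 3)(n - 3)(n - 4) / 30
  L_2(n) = (n + 3)(n + 2)(n - 4) / -30
  L_3(n) = (n + 3)(n + 2)(n - 3) / 42
Then q(n) = -62·L_0(n) - 11·L_1(n) + 124·L_2(n) + 295·L_3(n).
Expanding and collecting terms gives q(n) = 4n³ + 4n² - 5n - 5.
Check: q(-3) = -62. ✓

q(n) = 4n^3 + 4n^2 - 5n - 5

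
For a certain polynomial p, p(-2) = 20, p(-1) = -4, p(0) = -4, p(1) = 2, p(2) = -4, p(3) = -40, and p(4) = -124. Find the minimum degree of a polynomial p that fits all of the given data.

3

Forward differences of the values at n = -2, -1, 0, 1, 2, 3, 4:
  p  : 20  -4  -4  2  -4  -40  -124
  Δ  : -24  0  6  -6  -36  -84
  Δ^2: 24  6  -12  -30  -48
  Δ^3: -18  -18  -18  -18
  Δ^4: 0  0  0
  Δ^5: 0  0
  Δ^6: 0
The third differences are constant (-18) and nonzero, while all higher differences vanish, so the minimal degree is 3.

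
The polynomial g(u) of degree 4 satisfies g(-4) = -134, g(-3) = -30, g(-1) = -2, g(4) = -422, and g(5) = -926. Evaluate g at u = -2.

-2

Using the Lagrange interpolation formula with nodes -4, -3, -1, 4, 5:
  L_0(u) = (u + 3)(u + 1)(u - 4)(u - 5) / 216
  L_1(u) = (u + 4)(u + 1)(u - 4)(u - 5) / -112
  L_2(u) = (u + 4)(u + 3)(u - 4)(u - 5) / 180
  L_3(u) = (u + 4)(u + 3)(u + 1)(u - 5) / -280
  L_4(u) = (u + 4)(u + 3)(u + 1)(u - 4) / 432
Then g(u) = -134·L_0(u) - 30·L_1(u) - 2·L_2(u) - 422·L_3(u) - 926·L_4(u).
Expanding and collecting terms gives g(u) = -u⁴ - 2u³ - u² - 4u - 6.
Evaluating at u = -2: g(-2) = -2.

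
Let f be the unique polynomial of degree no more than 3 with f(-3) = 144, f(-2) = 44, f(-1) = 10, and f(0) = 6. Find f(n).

Using the Lagrange interpolation formula with nodes -3, -2, -1, 0:
  L_0(n) = (n + 2)(n + 1)n / -6
  L_1(n) = (n + 3)(n + 1)n / 2
  L_2(n) = (n + 3)(n + 2)n / -2
  L_3(n) = (n + 3)(n + 2)(n + 1) / 6
Then f(n) = 144·L_0(n) + 44·L_1(n) + 10·L_2(n) + 6·L_3(n).
Expanding and collecting terms gives f(n) = -6n^3 - 3n^2 - n + 6.
Check: f(-2) = 44. ✓

f(n) = -6n^3 - 3n^2 - n + 6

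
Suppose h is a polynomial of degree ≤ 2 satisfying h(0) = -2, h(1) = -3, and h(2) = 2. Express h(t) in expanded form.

Write h(t) = at^2 + bt + c. Substituting each data point gives a linear system:
  c = -2
  a + b + c = -3
  4a + 2b + c = 2
Solving the system yields a = 3, b = -4, c = -2.
So h(t) = 3t^2 - 4t - 2.
Check: h(0) = -2. ✓

h(t) = 3t^2 - 4t - 2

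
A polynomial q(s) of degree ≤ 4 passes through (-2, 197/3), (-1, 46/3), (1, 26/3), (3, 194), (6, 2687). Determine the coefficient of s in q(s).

Write q(s) = as^4 + bs^3 + cs^2 + ds + e. Substituting each data point gives a linear system:
  16a - 8b + 4c - 2d + e = 197/3
  a - b + c - d + e = 46/3
  a + b + c + d + e = 26/3
  81a + 27b + 9c + 3d + e = 194
  1296a + 216b + 36c + 6d + e = 2687
Solving the system yields a = 2, b = -1/3, c = 5, d = -3, e = 5.
So q(s) = 2s⁴ - (1/3)s³ + 5s² - 3s + 5.
The coefficient of s is -3.

-3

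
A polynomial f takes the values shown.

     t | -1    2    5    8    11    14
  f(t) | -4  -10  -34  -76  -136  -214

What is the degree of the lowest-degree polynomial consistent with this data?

Forward differences of the values at t = -1, 2, 5, 8, 11, 14:
  f  : -4  -10  -34  -76  -136  -214
  Δ  : -6  -24  -42  -60  -78
  Δ^2: -18  -18  -18  -18
  Δ^3: 0  0  0
  Δ^4: 0  0
  Δ^5: 0
The second differences are constant (-18) and nonzero, while all higher differences vanish, so the minimal degree is 2.

2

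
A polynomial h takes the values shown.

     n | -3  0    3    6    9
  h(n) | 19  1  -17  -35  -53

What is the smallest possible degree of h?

Forward differences of the values at n = -3, 0, 3, 6, 9:
  h  : 19  1  -17  -35  -53
  Δ  : -18  -18  -18  -18
  Δ^2: 0  0  0
  Δ^3: 0  0
  Δ^4: 0
The first differences are constant (-18) and nonzero, while all higher differences vanish, so the minimal degree is 1.

1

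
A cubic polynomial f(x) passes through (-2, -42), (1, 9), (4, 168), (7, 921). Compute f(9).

1993

Write f(x) = ax^3 + bx^2 + cx + d. Substituting each data point gives a linear system:
  -8a + 4b - 2c + d = -42
  a + b + c + d = 9
  64a + 16b + 4c + d = 168
  343a + 49b + 7c + d = 921
Solving the system yields a = 3, b = -3, c = 5, d = 4.
So f(x) = 3x^3 - 3x^2 + 5x + 4.
Then f(9) = 1993.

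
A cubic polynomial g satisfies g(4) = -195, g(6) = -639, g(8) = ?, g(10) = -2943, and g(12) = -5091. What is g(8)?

-1507

The 4 known points determine the degree-3 polynomial uniquely.
Write g(u) = au^3 + bu^2 + cu + d. Substituting each data point gives a linear system:
  64a + 16b + 4c + d = -195
  216a + 36b + 6c + d = -639
  1000a + 100b + 10c + d = -2943
  1728a + 144b + 12c + d = -5091
Solving the system yields a = -3, b = 1, c = -4, d = -3.
So g(u) = -3u^3 + u^2 - 4u - 3.
Then g(8) = -1507.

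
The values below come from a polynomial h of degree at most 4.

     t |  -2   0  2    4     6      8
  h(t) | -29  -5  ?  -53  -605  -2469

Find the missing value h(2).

The 5 known points determine the degree-4 polynomial uniquely.
Write h(t) = at^4 + bt^3 + ct^2 + dt + e. Substituting each data point gives a linear system:
  16a - 8b + 4c - 2d + e = -29
  e = -5
  256a + 64b + 16c + 4d + e = -53
  1296a + 216b + 36c + 6d + e = -605
  4096a + 512b + 64c + 8d + e = -2469
Solving the system yields a = -1, b = 3, c = 2, d = -4, e = -5.
So h(t) = -t⁴ + 3t³ + 2t² - 4t - 5.
Then h(2) = 3.

3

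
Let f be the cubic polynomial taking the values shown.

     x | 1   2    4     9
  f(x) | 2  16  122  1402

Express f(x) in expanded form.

f(x) = 2x^3 - x^2 + 3x - 2

Using the Lagrange interpolation formula with nodes 1, 2, 4, 9:
  L_0(x) = (x - 2)(x - 4)(x - 9) / -24
  L_1(x) = (x - 1)(x - 4)(x - 9) / 14
  L_2(x) = (x - 1)(x - 2)(x - 9) / -30
  L_3(x) = (x - 1)(x - 2)(x - 4) / 280
Then f(x) = 2·L_0(x) + 16·L_1(x) + 122·L_2(x) + 1402·L_3(x).
Expanding and collecting terms gives f(x) = 2x³ - x² + 3x - 2.
Check: f(4) = 122. ✓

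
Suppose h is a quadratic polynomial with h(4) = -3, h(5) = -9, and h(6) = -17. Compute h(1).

Forward differences of the values at s = 4, 5, 6:
  h  : -3  -9  -17
  Δ  : -6  -8
  Δ^2: -2
The second differences are constant, confirming degree 2.
Interpolating (Newton forward form) and evaluating at s = 1 gives h(1) = 3.

3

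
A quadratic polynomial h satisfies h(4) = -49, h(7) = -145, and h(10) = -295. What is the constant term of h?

Write h(u) = au^2 + bu + c. Substituting each data point gives a linear system:
  16a + 4b + c = -49
  49a + 7b + c = -145
  100a + 10b + c = -295
Solving the system yields a = -3, b = 1, c = -5.
So h(u) = -3u^2 + u - 5.
The constant term is -5.

-5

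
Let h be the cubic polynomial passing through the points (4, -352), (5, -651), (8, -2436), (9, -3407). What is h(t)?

Write h(t) = at^3 + bt^2 + ct + d. Substituting each data point gives a linear system:
  64a + 16b + 4c + d = -352
  125a + 25b + 5c + d = -651
  512a + 64b + 8c + d = -2436
  729a + 81b + 9c + d = -3407
Solving the system yields a = -4, b = -6, c = -1, d = 4.
So h(t) = -4t³ - 6t² - t + 4.
Check: h(8) = -2436. ✓

h(t) = -4t^3 - 6t^2 - t + 4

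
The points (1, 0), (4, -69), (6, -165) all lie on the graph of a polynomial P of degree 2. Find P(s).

Write P(s) = as^2 + bs + c. Substituting each data point gives a linear system:
  a + b + c = 0
  16a + 4b + c = -69
  36a + 6b + c = -165
Solving the system yields a = -5, b = 2, c = 3.
So P(s) = -5s² + 2s + 3.
Check: P(6) = -165. ✓

P(s) = -5s^2 + 2s + 3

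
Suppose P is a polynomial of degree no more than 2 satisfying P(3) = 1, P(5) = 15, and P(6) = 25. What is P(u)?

Write P(u) = au^2 + bu + c. Substituting each data point gives a linear system:
  9a + 3b + c = 1
  25a + 5b + c = 15
  36a + 6b + c = 25
Solving the system yields a = 1, b = -1, c = -5.
So P(u) = u^2 - u - 5.
Check: P(5) = 15. ✓

P(u) = u^2 - u - 5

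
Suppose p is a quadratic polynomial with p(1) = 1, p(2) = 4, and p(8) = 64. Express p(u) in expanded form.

p(u) = u^2

Using the Lagrange interpolation formula with nodes 1, 2, 8:
  L_0(u) = (u - 2)(u - 8) / 7
  L_1(u) = (u - 1)(u - 8) / -6
  L_2(u) = (u - 1)(u - 2) / 42
Then p(u) = 1·L_0(u) + 4·L_1(u) + 64·L_2(u).
Expanding and collecting terms gives p(u) = u².
Check: p(2) = 4. ✓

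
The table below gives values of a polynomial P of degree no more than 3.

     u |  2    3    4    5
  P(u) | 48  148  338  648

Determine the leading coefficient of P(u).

Write P(u) = au^3 + bu^2 + cu + d. Substituting each data point gives a linear system:
  8a + 4b + 2c + d = 48
  27a + 9b + 3c + d = 148
  64a + 16b + 4c + d = 338
  125a + 25b + 5c + d = 648
Solving the system yields a = 5, b = 0, c = 5, d = -2.
So P(u) = 5u^3 + 5u - 2.
The leading coefficient is 5.

5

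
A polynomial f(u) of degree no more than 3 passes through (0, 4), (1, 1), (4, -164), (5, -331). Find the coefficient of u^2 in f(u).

Write f(u) = au^3 + bu^2 + cu + d. Substituting each data point gives a linear system:
  d = 4
  a + b + c + d = 1
  64a + 16b + 4c + d = -164
  125a + 25b + 5c + d = -331
Solving the system yields a = -3, b = 2, c = -2, d = 4.
So f(u) = -3u^3 + 2u^2 - 2u + 4.
The coefficient of u^2 is 2.

2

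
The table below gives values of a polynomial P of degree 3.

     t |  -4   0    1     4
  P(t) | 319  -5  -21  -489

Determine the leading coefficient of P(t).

-6

Write P(t) = at^3 + bt^2 + ct + d. Substituting each data point gives a linear system:
  -64a + 16b - 4c + d = 319
  d = -5
  a + b + c + d = -21
  64a + 16b + 4c + d = -489
Solving the system yields a = -6, b = -5, c = -5, d = -5.
So P(t) = -6t³ - 5t² - 5t - 5.
The leading coefficient is -6.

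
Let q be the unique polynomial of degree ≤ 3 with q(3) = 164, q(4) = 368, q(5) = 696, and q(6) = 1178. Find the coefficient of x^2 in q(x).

Write q(x) = ax^3 + bx^2 + cx + d. Substituting each data point gives a linear system:
  27a + 9b + 3c + d = 164
  64a + 16b + 4c + d = 368
  125a + 25b + 5c + d = 696
  216a + 36b + 6c + d = 1178
Solving the system yields a = 5, b = 2, c = 5, d = -4.
So q(x) = 5x³ + 2x² + 5x - 4.
The coefficient of x^2 is 2.

2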